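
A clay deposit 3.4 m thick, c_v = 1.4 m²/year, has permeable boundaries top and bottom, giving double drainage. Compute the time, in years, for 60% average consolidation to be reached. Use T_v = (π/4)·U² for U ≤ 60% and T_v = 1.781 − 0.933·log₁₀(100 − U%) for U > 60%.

Drainage path length: H_d = H/2 = 1.7 m (double drainage).
U ≤ 60%: T_v = (π/4)·U² = (π/4)×0.6² = 0.28274.
t = T_v·H_d²/c_v = 0.28274×1.7²/1.4 = 0.5837 years.

t ≈ 0.584 years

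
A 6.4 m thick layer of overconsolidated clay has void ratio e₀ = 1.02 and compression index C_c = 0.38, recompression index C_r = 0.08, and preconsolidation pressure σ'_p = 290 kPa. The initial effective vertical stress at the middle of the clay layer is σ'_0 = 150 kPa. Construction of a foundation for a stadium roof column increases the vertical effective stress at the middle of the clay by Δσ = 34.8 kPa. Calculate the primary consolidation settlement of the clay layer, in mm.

Final effective stress: σ'_f = 150 + 34.8 = 184.8 kPa.
σ'_f = 184.8 ≤ σ'_p = 290 kPa, so the clay remains overconsolidated and only the recompression index applies:
S_c = C_r·H/(1+e₀)·log₁₀(σ'_f/σ'_0) = 0.08×6.4/2.02×log₁₀(184.8/150)
    = 0.25346 × 0.090611 = 0.02297 m

S_c ≈ 23 mm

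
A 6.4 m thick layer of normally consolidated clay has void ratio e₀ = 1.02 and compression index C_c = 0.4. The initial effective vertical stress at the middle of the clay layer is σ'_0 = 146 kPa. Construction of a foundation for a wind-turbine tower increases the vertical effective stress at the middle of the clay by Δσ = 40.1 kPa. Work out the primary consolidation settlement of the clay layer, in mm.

S_c ≈ 134 mm

Final effective stress: σ'_f = σ'_0 + Δσ = 146 + 40.1 = 186.1 kPa.
Normally consolidated clay, so the full stress increment lies on the virgin compression line:
S_c = C_c·H/(1+e₀)·log₁₀(σ'_f/σ'_0) = 0.4×6.4/(1+1.02)×log₁₀(186.1/146)
    = 1.2673 × 0.10539 = 0.1336 m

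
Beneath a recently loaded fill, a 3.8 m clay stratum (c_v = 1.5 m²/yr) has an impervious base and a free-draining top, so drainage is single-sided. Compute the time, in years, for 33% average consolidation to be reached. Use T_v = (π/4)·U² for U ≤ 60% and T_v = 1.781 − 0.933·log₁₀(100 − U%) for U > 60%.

Drainage path length: H_d = H = 3.8 m (single drainage).
U ≤ 60%: T_v = (π/4)·U² = (π/4)×0.33² = 0.08553.
t = T_v·H_d²/c_v = 0.08553×3.8²/1.5 = 0.8234 years.

t ≈ 0.823 years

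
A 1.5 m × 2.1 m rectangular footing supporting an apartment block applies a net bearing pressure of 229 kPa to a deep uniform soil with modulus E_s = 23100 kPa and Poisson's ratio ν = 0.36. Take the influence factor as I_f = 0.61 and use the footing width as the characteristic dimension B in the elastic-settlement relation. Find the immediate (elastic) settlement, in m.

Immediate (elastic) settlement: S_e = q·B·(1−ν²)/E_s · I_f.
S_e = 229 × 1.5 × (1 − 0.36²) / 23100 × 0.61
    = 229 × 1.5 × 0.8704 / 23100 × 0.61
    = 0.007895 m

S_e ≈ 0.0079 m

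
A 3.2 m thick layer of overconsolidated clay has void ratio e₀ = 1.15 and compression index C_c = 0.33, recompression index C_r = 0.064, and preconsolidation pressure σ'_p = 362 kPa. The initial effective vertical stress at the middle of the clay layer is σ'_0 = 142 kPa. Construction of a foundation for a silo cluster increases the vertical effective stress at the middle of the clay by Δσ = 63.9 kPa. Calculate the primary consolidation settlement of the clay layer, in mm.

Final effective stress: σ'_f = 142 + 63.9 = 205.9 kPa.
σ'_f = 205.9 ≤ σ'_p = 362 kPa, so the clay remains overconsolidated and only the recompression index applies:
S_c = C_r·H/(1+e₀)·log₁₀(σ'_f/σ'_0) = 0.064×3.2/2.15×log₁₀(205.9/142)
    = 0.095258 × 0.16137 = 0.01537 m

S_c ≈ 15.4 mm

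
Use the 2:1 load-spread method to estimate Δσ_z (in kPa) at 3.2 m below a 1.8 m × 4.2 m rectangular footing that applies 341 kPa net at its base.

By the 2:1 method the load spreads at 1 horizontal : 2 vertical, so at depth z the loaded area has grown by z in each plan dimension:
Δσ = qBL/((B+z)(L+z)) = 341×1.8×4.2/((1.8+3.2)(4.2+3.2)) = 69.675 kPa

Δσ_z ≈ 69.7 kPa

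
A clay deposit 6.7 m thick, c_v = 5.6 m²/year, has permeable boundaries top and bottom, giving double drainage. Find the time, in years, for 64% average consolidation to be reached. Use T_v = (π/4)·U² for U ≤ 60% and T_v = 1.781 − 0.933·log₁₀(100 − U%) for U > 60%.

Drainage path length: H_d = H/2 = 3.35 m (double drainage).
U > 60%: T_v = 1.781 − 0.933·log₁₀(100 − 64) = 0.32897.
t = T_v·H_d²/c_v = 0.32897×3.35²/5.6 = 0.6593 years.

t ≈ 0.659 years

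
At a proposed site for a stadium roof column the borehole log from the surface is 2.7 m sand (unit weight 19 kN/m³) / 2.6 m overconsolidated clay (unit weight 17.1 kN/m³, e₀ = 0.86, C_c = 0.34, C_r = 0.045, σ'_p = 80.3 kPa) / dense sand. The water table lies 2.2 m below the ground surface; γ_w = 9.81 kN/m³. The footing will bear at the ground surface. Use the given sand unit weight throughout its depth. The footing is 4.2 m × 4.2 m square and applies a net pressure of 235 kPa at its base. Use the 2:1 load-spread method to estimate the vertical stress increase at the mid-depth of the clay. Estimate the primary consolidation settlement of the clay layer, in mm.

S_c ≈ 88.5 mm

Mid-depth of clay below the ground surface: z = 2.7 + 2.6/2 = 4 m.
Total vertical stress at mid-clay: σ_v = 19×2.7 + 17.1×1.3 = 73.53 kPa.
Pore pressure: u = 9.81×(4 − 2.2) = 17.658 kPa.
Initial effective stress: σ'_0 = σ_v − u = 73.53 − 17.658 = 55.872 kPa.
Stress increase at mid-clay by the 2:1 spreading method:
Δσ = qBL/((B+z)(L+z)) = 235×4.2×4.2/((4.2+4)(4.2+4)) = 61.651 kPa
Final effective stress: σ'_f = 55.872 + 61.651 = 117.52 kPa.
σ'_f = 117.52 > σ'_p = 80.3 kPa, so the stress path crosses the preconsolidation pressure — recompression up to σ'_p, then virgin compression beyond:
S_c = H/(1+e₀)·[C_r·log₁₀(σ'_p/σ'_0) + C_c·log₁₀(σ'_f/σ'_p)]
    = 2.6/1.86 × [0.045×log₁₀(80.3/55.872) + 0.34×log₁₀(117.52/80.3)]
    = 1.3978 × [0.0070885 + 0.056235] = 0.08851 m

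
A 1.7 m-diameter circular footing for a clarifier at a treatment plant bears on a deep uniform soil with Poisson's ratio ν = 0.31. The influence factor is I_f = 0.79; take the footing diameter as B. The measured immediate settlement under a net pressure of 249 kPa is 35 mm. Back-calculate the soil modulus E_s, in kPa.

E_s ≈ 8640 kPa

S_e = q·B·(1−ν²)/E_s · I_f  ⇒  E_s = q·B·(1−ν²)·I_f / S_e.
E_s = 249 × 1.7 × 0.9039 × 0.79 / 0.035 = 8636 kPa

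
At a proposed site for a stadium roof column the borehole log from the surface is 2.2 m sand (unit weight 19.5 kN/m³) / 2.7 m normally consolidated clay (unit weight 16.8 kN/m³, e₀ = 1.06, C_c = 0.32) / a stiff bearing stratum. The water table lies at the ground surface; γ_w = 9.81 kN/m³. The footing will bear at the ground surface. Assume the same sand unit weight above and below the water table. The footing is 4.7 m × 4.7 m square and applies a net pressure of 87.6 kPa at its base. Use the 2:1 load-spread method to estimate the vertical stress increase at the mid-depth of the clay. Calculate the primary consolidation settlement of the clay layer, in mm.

Mid-depth of clay below the ground surface: z = 2.2 + 2.7/2 = 3.55 m.
Total vertical stress at mid-clay: σ_v = 19.5×2.2 + 16.8×1.35 = 65.58 kPa.
Pore pressure: u = 9.81×(3.55 − 0) = 34.825 kPa.
Initial effective stress: σ'_0 = σ_v − u = 65.58 − 34.825 = 30.755 kPa.
Stress increase at mid-clay by the 2:1 spreading method:
Δσ = qBL/((B+z)(L+z)) = 87.6×4.7×4.7/((4.7+3.55)(4.7+3.55)) = 28.431 kPa
Final effective stress: σ'_f = σ'_0 + Δσ = 30.755 + 28.431 = 59.186 kPa.
Normally consolidated clay, so the full stress increment lies on the virgin compression line:
S_c = C_c·H/(1+e₀)·log₁₀(σ'_f/σ'_0) = 0.32×2.7/(1+1.06)×log₁₀(59.186/30.755)
    = 0.41942 × 0.2843 = 0.1192 m

S_c ≈ 119 mm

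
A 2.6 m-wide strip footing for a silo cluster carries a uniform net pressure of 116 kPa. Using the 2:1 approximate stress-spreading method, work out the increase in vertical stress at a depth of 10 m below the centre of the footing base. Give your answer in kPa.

Δσ_z ≈ 23.9 kPa

By the 2:1 method the load spreads at 1 horizontal : 2 vertical, so at depth z the loaded area has grown by z in each plan dimension:
Δσ = qB/(B+z) = 116×2.6/(2.6+10) = 23.937 kPa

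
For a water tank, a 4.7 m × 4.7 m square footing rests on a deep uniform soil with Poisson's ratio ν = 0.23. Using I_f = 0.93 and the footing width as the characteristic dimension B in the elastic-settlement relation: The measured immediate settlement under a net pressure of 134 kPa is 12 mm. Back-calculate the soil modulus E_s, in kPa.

E_s ≈ 46200 kPa

S_e = q·B·(1−ν²)/E_s · I_f  ⇒  E_s = q·B·(1−ν²)·I_f / S_e.
E_s = 134 × 4.7 × 0.9471 × 0.93 / 0.012 = 46230 kPa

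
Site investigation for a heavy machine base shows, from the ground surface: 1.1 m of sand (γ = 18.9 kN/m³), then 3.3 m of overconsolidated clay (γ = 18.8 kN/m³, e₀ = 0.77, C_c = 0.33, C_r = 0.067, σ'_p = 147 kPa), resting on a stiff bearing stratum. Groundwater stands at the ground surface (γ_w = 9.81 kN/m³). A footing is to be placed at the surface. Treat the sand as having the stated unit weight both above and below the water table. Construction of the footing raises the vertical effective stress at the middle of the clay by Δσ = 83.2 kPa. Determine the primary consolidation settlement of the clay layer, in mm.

Mid-depth of clay below the ground surface: z = 1.1 + 3.3/2 = 2.75 m.
Total vertical stress at mid-clay: σ_v = 18.9×1.1 + 18.8×1.65 = 51.81 kPa.
Pore pressure: u = 9.81×(2.75 − 0) = 26.978 kPa.
Initial effective stress: σ'_0 = σ_v − u = 51.81 − 26.978 = 24.832 kPa.
Final effective stress: σ'_f = 24.832 + 83.2 = 108.03 kPa.
σ'_f = 108.03 ≤ σ'_p = 147 kPa, so the clay remains overconsolidated and only the recompression index applies:
S_c = C_r·H/(1+e₀)·log₁₀(σ'_f/σ'_0) = 0.067×3.3/1.77×log₁₀(108.03/24.832)
    = 0.12491 × 0.63853 = 0.07976 m

S_c ≈ 79.8 mm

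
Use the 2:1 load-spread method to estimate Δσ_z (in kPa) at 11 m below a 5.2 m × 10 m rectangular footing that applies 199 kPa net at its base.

By the 2:1 method the load spreads at 1 horizontal : 2 vertical, so at depth z the loaded area has grown by z in each plan dimension:
Δσ = qBL/((B+z)(L+z)) = 199×5.2×10/((5.2+11)(10+11)) = 30.417 kPa

Δσ_z ≈ 30.4 kPa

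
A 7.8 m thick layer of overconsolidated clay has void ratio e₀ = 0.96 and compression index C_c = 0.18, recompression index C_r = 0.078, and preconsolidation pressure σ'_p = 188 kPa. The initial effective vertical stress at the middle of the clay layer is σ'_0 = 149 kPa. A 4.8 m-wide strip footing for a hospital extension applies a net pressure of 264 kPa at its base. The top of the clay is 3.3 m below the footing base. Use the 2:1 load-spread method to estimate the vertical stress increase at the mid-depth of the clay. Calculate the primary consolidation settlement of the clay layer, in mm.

S_c ≈ 126 mm

Mid-depth of clay below the footing base: z = 3.3 + 7.8/2 = 7.2 m.
Stress increase at mid-clay by the 2:1 spreading method:
Δσ = qB/(B+z) = 264×4.8/(4.8+7.2) = 105.6 kPa
Final effective stress: σ'_f = 149 + 105.6 = 254.6 kPa.
σ'_f = 254.6 > σ'_p = 188 kPa, so the stress path crosses the preconsolidation pressure — recompression up to σ'_p, then virgin compression beyond:
S_c = H/(1+e₀)·[C_r·log₁₀(σ'_p/σ'_0) + C_c·log₁₀(σ'_f/σ'_p)]
    = 7.8/1.96 × [0.078×log₁₀(188/149) + 0.18×log₁₀(254.6/188)]
    = 3.9796 × [0.0078758 + 0.023706] = 0.1257 m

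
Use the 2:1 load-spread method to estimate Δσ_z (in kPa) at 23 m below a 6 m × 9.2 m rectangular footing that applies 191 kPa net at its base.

Δσ_z ≈ 11.3 kPa

By the 2:1 method the load spreads at 1 horizontal : 2 vertical, so at depth z the loaded area has grown by z in each plan dimension:
Δσ = qBL/((B+z)(L+z)) = 191×6×9.2/((6+23)(9.2+23)) = 11.291 kPa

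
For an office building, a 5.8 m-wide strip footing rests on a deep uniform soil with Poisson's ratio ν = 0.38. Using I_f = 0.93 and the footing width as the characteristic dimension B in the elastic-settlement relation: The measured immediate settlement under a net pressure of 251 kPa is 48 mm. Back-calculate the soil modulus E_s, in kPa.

E_s ≈ 24100 kPa

S_e = q·B·(1−ν²)/E_s · I_f  ⇒  E_s = q·B·(1−ν²)·I_f / S_e.
E_s = 251 × 5.8 × 0.8556 × 0.93 / 0.048 = 24130 kPa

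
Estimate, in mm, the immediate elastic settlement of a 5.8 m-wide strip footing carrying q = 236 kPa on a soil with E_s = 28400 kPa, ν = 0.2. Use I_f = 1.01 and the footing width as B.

S_e ≈ 46.7 mm

Immediate (elastic) settlement: S_e = q·B·(1−ν²)/E_s · I_f.
S_e = 236 × 5.8 × (1 − 0.2²) / 28400 × 1.01
    = 236 × 5.8 × 0.96 / 28400 × 1.01
    = 0.04673 m = 46.73 mm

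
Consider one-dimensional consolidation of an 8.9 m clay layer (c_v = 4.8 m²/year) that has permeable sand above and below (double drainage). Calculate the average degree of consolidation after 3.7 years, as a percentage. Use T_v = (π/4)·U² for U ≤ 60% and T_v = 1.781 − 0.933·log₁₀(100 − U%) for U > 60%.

Drainage path length: H_d = H/2 = 4.45 m (double drainage).
T_v = c_v·t/H_d² = 4.8×3.7/4.45² = 0.89686.
T_v = 0.89686 corresponds to the U > 60% branch:
U = 1 − 10^((1.781 − T_v)/0.933)/100 = 0.9114

U ≈ 91.1 %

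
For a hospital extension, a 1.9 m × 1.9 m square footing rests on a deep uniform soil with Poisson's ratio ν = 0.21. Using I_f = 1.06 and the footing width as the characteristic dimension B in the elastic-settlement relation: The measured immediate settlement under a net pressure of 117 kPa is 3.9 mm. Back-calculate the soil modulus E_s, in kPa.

S_e = q·B·(1−ν²)/E_s · I_f  ⇒  E_s = q·B·(1−ν²)·I_f / S_e.
E_s = 117 × 1.9 × 0.9559 × 1.06 / 0.0039 = 57760 kPa

E_s ≈ 57800 kPa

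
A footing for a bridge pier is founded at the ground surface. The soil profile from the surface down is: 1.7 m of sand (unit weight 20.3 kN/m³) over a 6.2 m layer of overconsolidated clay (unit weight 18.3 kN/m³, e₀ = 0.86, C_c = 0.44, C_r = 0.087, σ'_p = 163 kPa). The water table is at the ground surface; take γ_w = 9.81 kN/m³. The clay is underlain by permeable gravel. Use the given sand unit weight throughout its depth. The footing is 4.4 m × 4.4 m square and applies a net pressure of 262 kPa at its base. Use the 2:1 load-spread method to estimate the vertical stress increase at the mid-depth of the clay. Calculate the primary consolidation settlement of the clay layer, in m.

S_c ≈ 0.108 m

Mid-depth of clay below the ground surface: z = 1.7 + 6.2/2 = 4.8 m.
Total vertical stress at mid-clay: σ_v = 20.3×1.7 + 18.3×3.1 = 91.24 kPa.
Pore pressure: u = 9.81×(4.8 − 0) = 47.088 kPa.
Initial effective stress: σ'_0 = σ_v − u = 91.24 − 47.088 = 44.152 kPa.
Stress increase at mid-clay by the 2:1 spreading method:
Δσ = qBL/((B+z)(L+z)) = 262×4.4×4.4/((4.4+4.8)(4.4+4.8)) = 59.928 kPa
Final effective stress: σ'_f = 44.152 + 59.928 = 104.08 kPa.
σ'_f = 104.08 ≤ σ'_p = 163 kPa, so the clay remains overconsolidated and only the recompression index applies:
S_c = C_r·H/(1+e₀)·log₁₀(σ'_f/σ'_0) = 0.087×6.2/1.86×log₁₀(104.08/44.152)
    = 0.29 × 0.37242 = 0.108 m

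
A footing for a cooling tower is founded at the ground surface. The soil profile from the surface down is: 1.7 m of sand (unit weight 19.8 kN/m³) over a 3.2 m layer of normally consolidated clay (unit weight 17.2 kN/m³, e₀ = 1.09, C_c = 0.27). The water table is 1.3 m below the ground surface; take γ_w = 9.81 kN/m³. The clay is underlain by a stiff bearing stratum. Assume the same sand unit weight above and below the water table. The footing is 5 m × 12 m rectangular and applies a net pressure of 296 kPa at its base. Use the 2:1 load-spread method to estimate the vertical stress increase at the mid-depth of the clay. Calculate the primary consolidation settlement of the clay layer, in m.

S_c ≈ 0.265 m

Mid-depth of clay below the ground surface: z = 1.7 + 3.2/2 = 3.3 m.
Total vertical stress at mid-clay: σ_v = 19.8×1.7 + 17.2×1.6 = 61.18 kPa.
Pore pressure: u = 9.81×(3.3 − 1.3) = 19.62 kPa.
Initial effective stress: σ'_0 = σ_v − u = 61.18 − 19.62 = 41.56 kPa.
Stress increase at mid-clay by the 2:1 spreading method:
Δσ = qBL/((B+z)(L+z)) = 296×5×12/((5+3.3)(12+3.3)) = 139.85 kPa
Final effective stress: σ'_f = σ'_0 + Δσ = 41.56 + 139.85 = 181.41 kPa.
Normally consolidated clay, so the full stress increment lies on the virgin compression line:
S_c = C_c·H/(1+e₀)·log₁₀(σ'_f/σ'_0) = 0.27×3.2/(1+1.09)×log₁₀(181.41/41.56)
    = 0.4134 × 0.63999 = 0.2646 m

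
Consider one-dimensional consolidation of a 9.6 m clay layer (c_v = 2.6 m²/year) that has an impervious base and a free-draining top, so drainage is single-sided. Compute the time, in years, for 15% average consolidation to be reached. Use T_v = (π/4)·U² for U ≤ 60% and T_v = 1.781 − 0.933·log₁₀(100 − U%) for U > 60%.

t ≈ 0.626 years

Drainage path length: H_d = H = 9.6 m (single drainage).
U ≤ 60%: T_v = (π/4)·U² = (π/4)×0.15² = 0.017671.
t = T_v·H_d²/c_v = 0.017671×9.6²/2.6 = 0.6264 years.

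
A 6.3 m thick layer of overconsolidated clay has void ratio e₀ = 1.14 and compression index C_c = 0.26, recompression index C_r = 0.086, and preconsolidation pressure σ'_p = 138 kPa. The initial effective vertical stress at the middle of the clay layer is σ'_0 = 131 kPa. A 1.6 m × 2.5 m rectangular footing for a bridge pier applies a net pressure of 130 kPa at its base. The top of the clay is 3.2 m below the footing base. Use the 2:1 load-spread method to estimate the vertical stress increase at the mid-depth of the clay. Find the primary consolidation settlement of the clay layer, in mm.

S_c ≈ 6.66 mm

Mid-depth of clay below the footing base: z = 3.2 + 6.3/2 = 6.35 m.
Stress increase at mid-clay by the 2:1 spreading method:
Δσ = qBL/((B+z)(L+z)) = 130×1.6×2.5/((1.6+6.35)(2.5+6.35)) = 7.3908 kPa
Final effective stress: σ'_f = 131 + 7.3908 = 138.39 kPa.
σ'_f = 138.39 > σ'_p = 138 kPa, so the stress path crosses the preconsolidation pressure — recompression up to σ'_p, then virgin compression beyond:
S_c = H/(1+e₀)·[C_r·log₁₀(σ'_p/σ'_0) + C_c·log₁₀(σ'_f/σ'_p)]
    = 6.3/2.14 × [0.086×log₁₀(138/131) + 0.26×log₁₀(138.39/138)]
    = 2.9439 × [0.0019443 + 0.00031866] = 0.006662 m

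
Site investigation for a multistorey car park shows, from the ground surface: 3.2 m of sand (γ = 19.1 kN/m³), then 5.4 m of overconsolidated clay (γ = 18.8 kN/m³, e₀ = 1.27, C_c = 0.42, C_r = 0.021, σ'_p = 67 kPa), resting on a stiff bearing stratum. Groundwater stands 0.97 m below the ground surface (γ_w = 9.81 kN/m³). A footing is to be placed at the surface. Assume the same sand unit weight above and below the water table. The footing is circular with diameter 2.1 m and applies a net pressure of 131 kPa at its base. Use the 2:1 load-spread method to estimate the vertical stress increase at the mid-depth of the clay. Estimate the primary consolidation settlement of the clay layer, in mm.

S_c ≈ 35.7 mm

Mid-depth of clay below the ground surface: z = 3.2 + 5.4/2 = 5.9 m.
Total vertical stress at mid-clay: σ_v = 19.1×3.2 + 18.8×2.7 = 111.88 kPa.
Pore pressure: u = 9.81×(5.9 − 0.97) = 48.363 kPa.
Initial effective stress: σ'_0 = σ_v − u = 111.88 − 48.363 = 63.517 kPa.
Stress increase at mid-clay by the 2:1 spreading method:
Δσ ≈ qD²/(D+z)² = 131×2.1²/(2.1+5.9)² = 9.0267 kPa
Final effective stress: σ'_f = 63.517 + 9.0267 = 72.544 kPa.
σ'_f = 72.544 > σ'_p = 67 kPa, so the stress path crosses the preconsolidation pressure — recompression up to σ'_p, then virgin compression beyond:
S_c = H/(1+e₀)·[C_r·log₁₀(σ'_p/σ'_0) + C_c·log₁₀(σ'_f/σ'_p)]
    = 5.4/2.27 × [0.021×log₁₀(67/63.517) + 0.42×log₁₀(72.544/67)]
    = 2.3789 × [0.00048688 + 0.014501] = 0.03565 m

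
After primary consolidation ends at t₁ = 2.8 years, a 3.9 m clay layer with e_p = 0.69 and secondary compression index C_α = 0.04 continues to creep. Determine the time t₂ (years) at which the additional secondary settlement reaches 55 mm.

S_s = C_α·H/(1+e_p)·log₁₀(t₂/t₁) ⇒ log₁₀(t₂/t₁) = S_s·(1+e_p)/(C_α·H).
log₁₀(t₂/t₁) = 0.055 × (1+0.69) / (0.04×3.9) = 0.5958
t₂ = t₁ × 10^0.5958 = 2.8 × 3.943 = 11.04 years

t₂ ≈ 11 years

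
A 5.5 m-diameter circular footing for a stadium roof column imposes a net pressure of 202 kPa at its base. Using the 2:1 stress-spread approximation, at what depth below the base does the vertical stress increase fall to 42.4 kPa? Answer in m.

2:1 spreading — at depth z the loaded area has grown by z in each plan dimension:
qD²/(D+z)² = Δσ_z ⇒ z = D(√(q/Δσ_z) − 1) = 5.5×(√(202/42.4) − 1) = 6.505 m

z ≈ 6.5 m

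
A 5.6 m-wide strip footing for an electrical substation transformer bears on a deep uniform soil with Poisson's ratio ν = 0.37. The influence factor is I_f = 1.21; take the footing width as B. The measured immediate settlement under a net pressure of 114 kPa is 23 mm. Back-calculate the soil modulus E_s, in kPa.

E_s ≈ 29000 kPa

S_e = q·B·(1−ν²)/E_s · I_f  ⇒  E_s = q·B·(1−ν²)·I_f / S_e.
E_s = 114 × 5.6 × 0.8631 × 1.21 / 0.023 = 28990 kPa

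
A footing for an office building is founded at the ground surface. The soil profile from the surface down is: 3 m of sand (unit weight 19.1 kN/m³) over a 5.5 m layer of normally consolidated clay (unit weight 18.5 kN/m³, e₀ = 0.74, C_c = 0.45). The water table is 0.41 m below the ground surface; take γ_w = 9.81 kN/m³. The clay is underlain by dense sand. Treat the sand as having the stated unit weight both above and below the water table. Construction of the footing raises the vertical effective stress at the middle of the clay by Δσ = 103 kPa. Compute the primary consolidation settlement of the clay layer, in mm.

S_c ≈ 646 mm

Mid-depth of clay below the ground surface: z = 3 + 5.5/2 = 5.75 m.
Total vertical stress at mid-clay: σ_v = 19.1×3 + 18.5×2.75 = 108.18 kPa.
Pore pressure: u = 9.81×(5.75 − 0.41) = 52.385 kPa.
Initial effective stress: σ'_0 = σ_v − u = 108.18 − 52.385 = 55.795 kPa.
Final effective stress: σ'_f = σ'_0 + Δσ = 55.795 + 103 = 158.8 kPa.
Normally consolidated clay, so the full stress increment lies on the virgin compression line:
S_c = C_c·H/(1+e₀)·log₁₀(σ'_f/σ'_0) = 0.45×5.5/(1+0.74)×log₁₀(158.8/55.795)
    = 1.4224 × 0.45426 = 0.6461 m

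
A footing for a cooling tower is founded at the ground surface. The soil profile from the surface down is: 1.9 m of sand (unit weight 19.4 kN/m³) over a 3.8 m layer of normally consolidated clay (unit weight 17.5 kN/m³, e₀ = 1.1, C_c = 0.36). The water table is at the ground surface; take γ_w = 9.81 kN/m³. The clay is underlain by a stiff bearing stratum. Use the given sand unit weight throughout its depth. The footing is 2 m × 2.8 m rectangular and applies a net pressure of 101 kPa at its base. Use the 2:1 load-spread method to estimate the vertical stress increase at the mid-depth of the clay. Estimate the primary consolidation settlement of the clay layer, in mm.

Mid-depth of clay below the ground surface: z = 1.9 + 3.8/2 = 3.8 m.
Total vertical stress at mid-clay: σ_v = 19.4×1.9 + 17.5×1.9 = 70.11 kPa.
Pore pressure: u = 9.81×(3.8 − 0) = 37.278 kPa.
Initial effective stress: σ'_0 = σ_v − u = 70.11 − 37.278 = 32.832 kPa.
Stress increase at mid-clay by the 2:1 spreading method:
Δσ = qBL/((B+z)(L+z)) = 101×2×2.8/((2+3.8)(2.8+3.8)) = 14.775 kPa
Final effective stress: σ'_f = σ'_0 + Δσ = 32.832 + 14.775 = 47.607 kPa.
Normally consolidated clay, so the full stress increment lies on the virgin compression line:
S_c = C_c·H/(1+e₀)·log₁₀(σ'_f/σ'_0) = 0.36×3.8/(1+1.1)×log₁₀(47.607/32.832)
    = 0.65143 × 0.16137 = 0.1051 m

S_c ≈ 105 mm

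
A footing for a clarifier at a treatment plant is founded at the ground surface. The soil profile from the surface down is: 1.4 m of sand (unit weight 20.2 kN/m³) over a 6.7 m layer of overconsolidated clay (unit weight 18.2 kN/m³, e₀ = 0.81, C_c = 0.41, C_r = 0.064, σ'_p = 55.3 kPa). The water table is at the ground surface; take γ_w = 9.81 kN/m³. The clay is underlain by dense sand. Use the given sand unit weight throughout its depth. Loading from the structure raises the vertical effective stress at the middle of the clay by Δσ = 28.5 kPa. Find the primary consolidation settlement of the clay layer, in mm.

Mid-depth of clay below the ground surface: z = 1.4 + 6.7/2 = 4.75 m.
Total vertical stress at mid-clay: σ_v = 20.2×1.4 + 18.2×3.35 = 89.25 kPa.
Pore pressure: u = 9.81×(4.75 − 0) = 46.598 kPa.
Initial effective stress: σ'_0 = σ_v − u = 89.25 − 46.598 = 42.652 kPa.
Final effective stress: σ'_f = 42.652 + 28.5 = 71.152 kPa.
σ'_f = 71.152 > σ'_p = 55.3 kPa, so the stress path crosses the preconsolidation pressure — recompression up to σ'_p, then virgin compression beyond:
S_c = H/(1+e₀)·[C_r·log₁₀(σ'_p/σ'_0) + C_c·log₁₀(σ'_f/σ'_p)]
    = 6.7/1.81 × [0.064×log₁₀(55.3/42.652) + 0.41×log₁₀(71.152/55.3)]
    = 3.7017 × [0.0072183 + 0.044879] = 0.1928 m

S_c ≈ 193 mm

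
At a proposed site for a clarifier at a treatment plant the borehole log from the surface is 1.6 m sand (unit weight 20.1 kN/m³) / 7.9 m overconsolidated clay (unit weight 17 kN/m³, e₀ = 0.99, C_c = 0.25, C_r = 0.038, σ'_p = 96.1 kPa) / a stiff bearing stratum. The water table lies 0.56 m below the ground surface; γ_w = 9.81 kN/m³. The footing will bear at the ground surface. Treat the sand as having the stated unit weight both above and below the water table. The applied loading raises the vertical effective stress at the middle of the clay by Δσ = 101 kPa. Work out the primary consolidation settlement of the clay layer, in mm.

Mid-depth of clay below the ground surface: z = 1.6 + 7.9/2 = 5.55 m.
Total vertical stress at mid-clay: σ_v = 20.1×1.6 + 17×3.95 = 99.31 kPa.
Pore pressure: u = 9.81×(5.55 − 0.56) = 48.952 kPa.
Initial effective stress: σ'_0 = σ_v − u = 99.31 − 48.952 = 50.358 kPa.
Final effective stress: σ'_f = 50.358 + 101 = 151.36 kPa.
σ'_f = 151.36 > σ'_p = 96.1 kPa, so the stress path crosses the preconsolidation pressure — recompression up to σ'_p, then virgin compression beyond:
S_c = H/(1+e₀)·[C_r·log₁₀(σ'_p/σ'_0) + C_c·log₁₀(σ'_f/σ'_p)]
    = 7.9/1.99 × [0.038×log₁₀(96.1/50.358) + 0.25×log₁₀(151.36/96.1)]
    = 3.9698 × [0.010665 + 0.049322] = 0.2381 m

S_c ≈ 238 mm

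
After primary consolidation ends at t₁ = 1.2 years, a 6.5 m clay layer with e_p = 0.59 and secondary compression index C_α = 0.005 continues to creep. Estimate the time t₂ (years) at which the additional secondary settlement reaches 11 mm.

t₂ ≈ 4.14 years

S_s = C_α·H/(1+e_p)·log₁₀(t₂/t₁) ⇒ log₁₀(t₂/t₁) = S_s·(1+e_p)/(C_α·H).
log₁₀(t₂/t₁) = 0.011 × (1+0.59) / (0.005×6.5) = 0.5382
t₂ = t₁ × 10^0.5382 = 1.2 × 3.453 = 4.143 years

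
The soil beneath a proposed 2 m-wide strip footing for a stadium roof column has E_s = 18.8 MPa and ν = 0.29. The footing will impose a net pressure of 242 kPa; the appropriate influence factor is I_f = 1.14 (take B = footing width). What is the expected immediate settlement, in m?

S_e ≈ 0.0269 m

Immediate (elastic) settlement: S_e = q·B·(1−ν²)/E_s · I_f.
E_s = 18.8 MPa = 18800 kPa.
S_e = 242 × 2 × (1 − 0.29²) / 18800 × 1.14
    = 242 × 2 × 0.9159 / 18800 × 1.14
    = 0.02688 m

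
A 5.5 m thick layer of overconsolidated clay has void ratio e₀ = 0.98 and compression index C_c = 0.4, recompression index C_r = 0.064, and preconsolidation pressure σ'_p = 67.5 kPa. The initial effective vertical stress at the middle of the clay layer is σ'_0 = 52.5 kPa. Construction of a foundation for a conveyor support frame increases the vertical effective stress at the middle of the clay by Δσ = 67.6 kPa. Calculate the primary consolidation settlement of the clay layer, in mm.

S_c ≈ 297 mm

Final effective stress: σ'_f = 52.5 + 67.6 = 120.1 kPa.
σ'_f = 120.1 > σ'_p = 67.5 kPa, so the stress path crosses the preconsolidation pressure — recompression up to σ'_p, then virgin compression beyond:
S_c = H/(1+e₀)·[C_r·log₁₀(σ'_p/σ'_0) + C_c·log₁₀(σ'_f/σ'_p)]
    = 5.5/1.98 × [0.064×log₁₀(67.5/52.5) + 0.4×log₁₀(120.1/67.5)]
    = 2.7778 × [0.0069852 + 0.1001] = 0.2975 m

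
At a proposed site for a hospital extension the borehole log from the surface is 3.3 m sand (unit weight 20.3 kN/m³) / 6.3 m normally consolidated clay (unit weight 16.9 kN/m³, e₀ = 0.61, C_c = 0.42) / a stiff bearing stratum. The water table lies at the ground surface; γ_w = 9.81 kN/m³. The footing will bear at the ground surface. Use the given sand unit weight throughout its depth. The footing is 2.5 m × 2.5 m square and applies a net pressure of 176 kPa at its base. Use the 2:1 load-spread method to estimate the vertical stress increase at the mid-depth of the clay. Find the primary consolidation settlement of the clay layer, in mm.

S_c ≈ 154 mm

Mid-depth of clay below the ground surface: z = 3.3 + 6.3/2 = 6.45 m.
Total vertical stress at mid-clay: σ_v = 20.3×3.3 + 16.9×3.15 = 120.22 kPa.
Pore pressure: u = 9.81×(6.45 − 0) = 63.275 kPa.
Initial effective stress: σ'_0 = σ_v − u = 120.22 − 63.275 = 56.945 kPa.
Stress increase at mid-clay by the 2:1 spreading method:
Δσ = qBL/((B+z)(L+z)) = 176×2.5×2.5/((2.5+6.45)(2.5+6.45)) = 13.732 kPa
Final effective stress: σ'_f = σ'_0 + Δσ = 56.945 + 13.732 = 70.677 kPa.
Normally consolidated clay, so the full stress increment lies on the virgin compression line:
S_c = C_c·H/(1+e₀)·log₁₀(σ'_f/σ'_0) = 0.42×6.3/(1+0.61)×log₁₀(70.677/56.945)
    = 1.6435 × 0.093823 = 0.1542 m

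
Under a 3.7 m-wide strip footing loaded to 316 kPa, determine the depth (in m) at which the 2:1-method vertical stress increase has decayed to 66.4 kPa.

z ≈ 13.9 m

2:1 spreading — at depth z the loaded area has grown by z in each plan dimension:
qB/(B+z) = Δσ_z ⇒ z = qB/Δσ_z − B = 316×3.7/66.4 − 3.7 = 13.91 m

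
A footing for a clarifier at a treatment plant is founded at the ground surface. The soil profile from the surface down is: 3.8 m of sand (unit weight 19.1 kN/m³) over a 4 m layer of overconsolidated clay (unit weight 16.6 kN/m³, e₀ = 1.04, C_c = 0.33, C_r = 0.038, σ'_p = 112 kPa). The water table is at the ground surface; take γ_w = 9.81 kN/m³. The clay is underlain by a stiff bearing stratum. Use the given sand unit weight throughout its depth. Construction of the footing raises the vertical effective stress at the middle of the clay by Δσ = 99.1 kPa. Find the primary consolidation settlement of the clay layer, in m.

Mid-depth of clay below the ground surface: z = 3.8 + 4/2 = 5.8 m.
Total vertical stress at mid-clay: σ_v = 19.1×3.8 + 16.6×2 = 105.78 kPa.
Pore pressure: u = 9.81×(5.8 − 0) = 56.898 kPa.
Initial effective stress: σ'_0 = σ_v − u = 105.78 − 56.898 = 48.882 kPa.
Final effective stress: σ'_f = 48.882 + 99.1 = 147.98 kPa.
σ'_f = 147.98 > σ'_p = 112 kPa, so the stress path crosses the preconsolidation pressure — recompression up to σ'_p, then virgin compression beyond:
S_c = H/(1+e₀)·[C_r·log₁₀(σ'_p/σ'_0) + C_c·log₁₀(σ'_f/σ'_p)]
    = 4/2.04 × [0.038×log₁₀(112/48.882) + 0.33×log₁₀(147.98/112)]
    = 1.9608 × [0.013683 + 0.039925] = 0.1051 m

S_c ≈ 0.105 m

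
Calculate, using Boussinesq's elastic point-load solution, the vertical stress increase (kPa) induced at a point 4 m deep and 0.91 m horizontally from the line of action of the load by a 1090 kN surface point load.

Boussinesq vertical stress below a point load on an elastic half-space:
Δσ_z = 3P/(2πz²) · [1 + (r/z)²]^(−5/2)
r/z = 0.91/4 = 0.2275; [1+(r/z)²]^(−5/2) = 0.88148.
Δσ_z = 3×1090/(2π×4²) × 0.88148 = 32.527 × 0.88148 = 28.67 kPa

Δσ_z ≈ 28.7 kPa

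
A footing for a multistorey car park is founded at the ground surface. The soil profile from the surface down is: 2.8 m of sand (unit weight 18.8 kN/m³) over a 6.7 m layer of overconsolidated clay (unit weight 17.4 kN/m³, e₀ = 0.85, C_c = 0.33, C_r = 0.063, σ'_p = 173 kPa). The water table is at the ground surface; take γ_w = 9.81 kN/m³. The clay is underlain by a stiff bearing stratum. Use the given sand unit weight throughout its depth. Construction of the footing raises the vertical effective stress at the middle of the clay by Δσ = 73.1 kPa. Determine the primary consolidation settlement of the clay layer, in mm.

Mid-depth of clay below the ground surface: z = 2.8 + 6.7/2 = 6.15 m.
Total vertical stress at mid-clay: σ_v = 18.8×2.8 + 17.4×3.35 = 110.93 kPa.
Pore pressure: u = 9.81×(6.15 − 0) = 60.332 kPa.
Initial effective stress: σ'_0 = σ_v − u = 110.93 − 60.332 = 50.598 kPa.
Final effective stress: σ'_f = 50.598 + 73.1 = 123.7 kPa.
σ'_f = 123.7 ≤ σ'_p = 173 kPa, so the clay remains overconsolidated and only the recompression index applies:
S_c = C_r·H/(1+e₀)·log₁₀(σ'_f/σ'_0) = 0.063×6.7/1.85×log₁₀(123.7/50.598)
    = 0.22816 × 0.38824 = 0.08858 m

S_c ≈ 88.6 mm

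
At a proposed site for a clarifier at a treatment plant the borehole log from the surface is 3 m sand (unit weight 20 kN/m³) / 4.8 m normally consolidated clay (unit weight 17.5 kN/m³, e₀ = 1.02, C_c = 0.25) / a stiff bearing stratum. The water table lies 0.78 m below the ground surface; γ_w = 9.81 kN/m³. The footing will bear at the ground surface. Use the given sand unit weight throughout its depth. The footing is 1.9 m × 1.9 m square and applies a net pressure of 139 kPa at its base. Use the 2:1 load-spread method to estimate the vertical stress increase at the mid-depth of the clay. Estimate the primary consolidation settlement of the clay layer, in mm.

Mid-depth of clay below the ground surface: z = 3 + 4.8/2 = 5.4 m.
Total vertical stress at mid-clay: σ_v = 20×3 + 17.5×2.4 = 102 kPa.
Pore pressure: u = 9.81×(5.4 − 0.78) = 45.322 kPa.
Initial effective stress: σ'_0 = σ_v − u = 102 − 45.322 = 56.678 kPa.
Stress increase at mid-clay by the 2:1 spreading method:
Δσ = qBL/((B+z)(L+z)) = 139×1.9×1.9/((1.9+5.4)(1.9+5.4)) = 9.4162 kPa
Final effective stress: σ'_f = σ'_0 + Δσ = 56.678 + 9.4162 = 66.094 kPa.
Normally consolidated clay, so the full stress increment lies on the virgin compression line:
S_c = C_c·H/(1+e₀)·log₁₀(σ'_f/σ'_0) = 0.25×4.8/(1+1.02)×log₁₀(66.094/56.678)
    = 0.59406 × 0.066748 = 0.03965 m

S_c ≈ 39.7 mm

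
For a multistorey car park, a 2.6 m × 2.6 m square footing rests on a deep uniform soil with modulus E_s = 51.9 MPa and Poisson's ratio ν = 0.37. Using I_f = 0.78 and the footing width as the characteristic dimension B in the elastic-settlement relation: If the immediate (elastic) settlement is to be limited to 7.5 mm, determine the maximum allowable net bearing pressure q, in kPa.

E_s = 51.9 MPa = 51900 kPa.
S_e = q·B·(1−ν²)/E_s · I_f  ⇒  q = S_e·E_s / (B·(1−ν²)·I_f).
q = 0.0075 × 51900 / (2.6 × 0.8631 × 0.78) = 222.4 kPa

q ≈ 222 kPa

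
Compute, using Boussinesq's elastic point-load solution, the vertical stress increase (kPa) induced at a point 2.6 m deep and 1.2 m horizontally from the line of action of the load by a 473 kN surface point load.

Boussinesq vertical stress below a point load on an elastic half-space:
Δσ_z = 3P/(2πz²) · [1 + (r/z)²]^(−5/2)
r/z = 1.2/2.6 = 0.46154; [1+(r/z)²]^(−5/2) = 0.61707.
Δσ_z = 3×473/(2π×2.6²) × 0.61707 = 33.408 × 0.61707 = 20.62 kPa

Δσ_z ≈ 20.6 kPa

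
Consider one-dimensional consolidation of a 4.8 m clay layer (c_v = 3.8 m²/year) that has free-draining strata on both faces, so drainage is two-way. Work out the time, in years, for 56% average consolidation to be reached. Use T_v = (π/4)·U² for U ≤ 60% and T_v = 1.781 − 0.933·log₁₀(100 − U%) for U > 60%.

Drainage path length: H_d = H/2 = 2.4 m (double drainage).
U ≤ 60%: T_v = (π/4)·U² = (π/4)×0.56² = 0.2463.
t = T_v·H_d²/c_v = 0.2463×2.4²/3.8 = 0.3733 years.

t ≈ 0.373 years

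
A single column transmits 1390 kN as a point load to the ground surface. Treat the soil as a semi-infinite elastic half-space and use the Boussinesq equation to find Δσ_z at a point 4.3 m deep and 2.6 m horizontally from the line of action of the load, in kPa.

Δσ_z ≈ 16.5 kPa

Boussinesq vertical stress below a point load on an elastic half-space:
Δσ_z = 3P/(2πz²) · [1 + (r/z)²]^(−5/2)
r/z = 2.6/4.3 = 0.60465; [1+(r/z)²]^(−5/2) = 0.45887.
Δσ_z = 3×1390/(2π×4.3²) × 0.45887 = 35.894 × 0.45887 = 16.47 kPa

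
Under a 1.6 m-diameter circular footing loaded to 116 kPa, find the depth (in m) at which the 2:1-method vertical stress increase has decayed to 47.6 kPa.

z ≈ 0.898 m

2:1 spreading — at depth z the loaded area has grown by z in each plan dimension:
qD²/(D+z)² = Δσ_z ⇒ z = D(√(q/Δσ_z) − 1) = 1.6×(√(116/47.6) − 1) = 0.8977 m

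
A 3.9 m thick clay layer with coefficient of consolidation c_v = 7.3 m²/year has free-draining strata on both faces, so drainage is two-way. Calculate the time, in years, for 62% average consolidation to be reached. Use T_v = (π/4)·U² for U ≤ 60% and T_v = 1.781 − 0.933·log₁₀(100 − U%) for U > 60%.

t ≈ 0.16 years

Drainage path length: H_d = H/2 = 1.95 m (double drainage).
U > 60%: T_v = 1.781 − 0.933·log₁₀(100 − 62) = 0.30706.
t = T_v·H_d²/c_v = 0.30706×1.95²/7.3 = 0.1599 years.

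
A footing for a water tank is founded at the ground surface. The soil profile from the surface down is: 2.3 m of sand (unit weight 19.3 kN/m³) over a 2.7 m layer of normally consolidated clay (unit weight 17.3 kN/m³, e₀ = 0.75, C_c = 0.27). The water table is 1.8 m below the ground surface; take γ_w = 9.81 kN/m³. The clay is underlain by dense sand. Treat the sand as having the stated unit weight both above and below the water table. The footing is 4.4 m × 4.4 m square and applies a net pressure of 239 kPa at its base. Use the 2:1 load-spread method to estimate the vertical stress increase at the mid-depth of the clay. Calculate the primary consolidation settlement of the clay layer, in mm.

Mid-depth of clay below the ground surface: z = 2.3 + 2.7/2 = 3.65 m.
Total vertical stress at mid-clay: σ_v = 19.3×2.3 + 17.3×1.35 = 67.745 kPa.
Pore pressure: u = 9.81×(3.65 − 1.8) = 18.149 kPa.
Initial effective stress: σ'_0 = σ_v − u = 67.745 − 18.149 = 49.596 kPa.
Stress increase at mid-clay by the 2:1 spreading method:
Δσ = qBL/((B+z)(L+z)) = 239×4.4×4.4/((4.4+3.65)(4.4+3.65)) = 71.402 kPa
Final effective stress: σ'_f = σ'_0 + Δσ = 49.596 + 71.402 = 121 kPa.
Normally consolidated clay, so the full stress increment lies on the virgin compression line:
S_c = C_c·H/(1+e₀)·log₁₀(σ'_f/σ'_0) = 0.27×2.7/(1+0.75)×log₁₀(121/49.596)
    = 0.41657 × 0.38734 = 0.1614 m

S_c ≈ 161 mm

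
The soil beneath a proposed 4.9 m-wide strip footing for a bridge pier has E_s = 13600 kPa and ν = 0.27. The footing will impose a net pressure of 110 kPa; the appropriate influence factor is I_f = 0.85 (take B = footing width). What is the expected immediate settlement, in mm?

Immediate (elastic) settlement: S_e = q·B·(1−ν²)/E_s · I_f.
S_e = 110 × 4.9 × (1 − 0.27²) / 13600 × 0.85
    = 110 × 4.9 × 0.9271 / 13600 × 0.85
    = 0.03123 m = 31.23 mm

S_e ≈ 31.2 mm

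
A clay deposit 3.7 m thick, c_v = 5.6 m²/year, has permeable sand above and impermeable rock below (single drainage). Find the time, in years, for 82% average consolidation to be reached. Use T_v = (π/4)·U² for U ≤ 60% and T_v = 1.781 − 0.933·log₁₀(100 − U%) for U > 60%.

t ≈ 1.49 years

Drainage path length: H_d = H = 3.7 m (single drainage).
U > 60%: T_v = 1.781 − 0.933·log₁₀(100 − 82) = 0.60983.
t = T_v·H_d²/c_v = 0.60983×3.7²/5.6 = 1.491 years.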